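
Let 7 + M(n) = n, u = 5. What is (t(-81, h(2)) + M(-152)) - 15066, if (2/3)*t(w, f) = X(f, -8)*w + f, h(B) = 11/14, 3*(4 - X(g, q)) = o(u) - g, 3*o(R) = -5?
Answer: -110664/7 ≈ -15809.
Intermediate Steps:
o(R) = -5/3 (o(R) = (⅓)*(-5) = -5/3)
M(n) = -7 + n
X(g, q) = 41/9 + g/3 (X(g, q) = 4 - (-5/3 - g)/3 = 4 + (5/9 + g/3) = 41/9 + g/3)
h(B) = 11/14 (h(B) = 11*(1/14) = 11/14)
t(w, f) = 3*f/2 + 3*w*(41/9 + f/3)/2 (t(w, f) = 3*((41/9 + f/3)*w + f)/2 = 3*(w*(41/9 + f/3) + f)/2 = 3*(f + w*(41/9 + f/3))/2 = 3*f/2 + 3*w*(41/9 + f/3)/2)
(t(-81, h(2)) + M(-152)) - 15066 = (((3/2)*(11/14) + (⅙)*(-81)*(41 + 3*(11/14))) + (-7 - 152)) - 15066 = ((33/28 + (⅙)*(-81)*(41 + 33/14)) - 159) - 15066 = ((33/28 + (⅙)*(-81)*(607/14)) - 159) - 15066 = ((33/28 - 16389/28) - 159) - 15066 = (-4089/7 - 159) - 15066 = -5202/7 - 15066 = -110664/7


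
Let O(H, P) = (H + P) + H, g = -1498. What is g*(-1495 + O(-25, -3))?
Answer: 2318904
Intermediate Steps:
O(H, P) = P + 2*H
g*(-1495 + O(-25, -3)) = -1498*(-1495 + (-3 + 2*(-25))) = -1498*(-1495 + (-3 - 50)) = -1498*(-1495 - 53) = -1498*(-1548) = 2318904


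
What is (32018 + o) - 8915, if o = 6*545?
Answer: 26373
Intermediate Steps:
o = 3270
(32018 + o) - 8915 = (32018 + 3270) - 8915 = 35288 - 8915 = 26373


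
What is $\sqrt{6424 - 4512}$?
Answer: $2 \sqrt{478} \approx 43.726$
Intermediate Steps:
$\sqrt{6424 - 4512} = \sqrt{1912} = 2 \sqrt{478}$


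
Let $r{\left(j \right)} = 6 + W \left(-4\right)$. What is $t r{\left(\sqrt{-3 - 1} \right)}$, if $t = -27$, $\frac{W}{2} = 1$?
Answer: $54$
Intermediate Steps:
$W = 2$ ($W = 2 \cdot 1 = 2$)
$r{\left(j \right)} = -2$ ($r{\left(j \right)} = 6 + 2 \left(-4\right) = 6 - 8 = -2$)
$t r{\left(\sqrt{-3 - 1} \right)} = \left(-27\right) \left(-2\right) = 54$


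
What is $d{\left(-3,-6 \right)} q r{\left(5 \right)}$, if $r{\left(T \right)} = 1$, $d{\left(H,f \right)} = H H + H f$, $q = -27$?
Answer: $-729$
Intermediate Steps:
$d{\left(H,f \right)} = H^{2} + H f$
$d{\left(-3,-6 \right)} q r{\left(5 \right)} = - 3 \left(-3 - 6\right) \left(-27\right) 1 = \left(-3\right) \left(-9\right) \left(-27\right) 1 = 27 \left(-27\right) 1 = \left(-729\right) 1 = -729$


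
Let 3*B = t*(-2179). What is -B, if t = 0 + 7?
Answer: 15253/3 ≈ 5084.3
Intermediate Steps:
t = 7
B = -15253/3 (B = (7*(-2179))/3 = (1/3)*(-15253) = -15253/3 ≈ -5084.3)
-B = -1*(-15253/3) = 15253/3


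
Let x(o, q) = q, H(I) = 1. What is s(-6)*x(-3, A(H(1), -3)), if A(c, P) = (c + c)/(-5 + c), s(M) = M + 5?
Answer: ½ ≈ 0.50000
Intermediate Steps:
s(M) = 5 + M
A(c, P) = 2*c/(-5 + c) (A(c, P) = (2*c)/(-5 + c) = 2*c/(-5 + c))
s(-6)*x(-3, A(H(1), -3)) = (5 - 6)*(2*1/(-5 + 1)) = -2/(-4) = -2*(-1)/4 = -1*(-½) = ½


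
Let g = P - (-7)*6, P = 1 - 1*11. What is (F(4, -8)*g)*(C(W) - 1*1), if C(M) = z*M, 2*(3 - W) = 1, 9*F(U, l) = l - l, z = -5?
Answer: 0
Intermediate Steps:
F(U, l) = 0 (F(U, l) = (l - l)/9 = (1/9)*0 = 0)
W = 5/2 (W = 3 - 1/2*1 = 3 - 1/2 = 5/2 ≈ 2.5000)
C(M) = -5*M
P = -10 (P = 1 - 11 = -10)
g = 32 (g = -10 - (-7)*6 = -10 - 1*(-42) = -10 + 42 = 32)
(F(4, -8)*g)*(C(W) - 1*1) = (0*32)*(-5*5/2 - 1*1) = 0*(-25/2 - 1) = 0*(-27/2) = 0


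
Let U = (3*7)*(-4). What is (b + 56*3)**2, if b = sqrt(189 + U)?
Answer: (168 + sqrt(105))**2 ≈ 31772.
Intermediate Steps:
U = -84 (U = 21*(-4) = -84)
b = sqrt(105) (b = sqrt(189 - 84) = sqrt(105) ≈ 10.247)
(b + 56*3)**2 = (sqrt(105) + 56*3)**2 = (sqrt(105) + 168)**2 = (168 + sqrt(105))**2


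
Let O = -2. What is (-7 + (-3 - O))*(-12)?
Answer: 96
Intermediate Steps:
(-7 + (-3 - O))*(-12) = (-7 + (-3 - 1*(-2)))*(-12) = (-7 + (-3 + 2))*(-12) = (-7 - 1)*(-12) = -8*(-12) = 96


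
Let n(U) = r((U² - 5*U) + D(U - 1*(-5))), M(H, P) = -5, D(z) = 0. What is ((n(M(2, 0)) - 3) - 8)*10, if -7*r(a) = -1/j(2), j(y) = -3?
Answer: -2320/21 ≈ -110.48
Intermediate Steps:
r(a) = -1/21 (r(a) = -(-1)/(7*(-3)) = -(-1)*(-1)/(7*3) = -⅐*⅓ = -1/21)
n(U) = -1/21
((n(M(2, 0)) - 3) - 8)*10 = ((-1/21 - 3) - 8)*10 = (-64/21 - 8)*10 = -232/21*10 = -2320/21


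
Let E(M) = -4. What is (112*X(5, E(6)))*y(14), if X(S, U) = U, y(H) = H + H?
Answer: -12544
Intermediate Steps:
y(H) = 2*H
(112*X(5, E(6)))*y(14) = (112*(-4))*(2*14) = -448*28 = -12544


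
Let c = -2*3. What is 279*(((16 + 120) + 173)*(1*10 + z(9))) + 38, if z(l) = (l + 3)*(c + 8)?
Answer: 2931212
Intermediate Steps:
c = -6
z(l) = 6 + 2*l (z(l) = (l + 3)*(-6 + 8) = (3 + l)*2 = 6 + 2*l)
279*(((16 + 120) + 173)*(1*10 + z(9))) + 38 = 279*(((16 + 120) + 173)*(1*10 + (6 + 2*9))) + 38 = 279*((136 + 173)*(10 + (6 + 18))) + 38 = 279*(309*(10 + 24)) + 38 = 279*(309*34) + 38 = 279*10506 + 38 = 2931174 + 38 = 2931212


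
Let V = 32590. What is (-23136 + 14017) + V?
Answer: 23471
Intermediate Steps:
(-23136 + 14017) + V = (-23136 + 14017) + 32590 = -9119 + 32590 = 23471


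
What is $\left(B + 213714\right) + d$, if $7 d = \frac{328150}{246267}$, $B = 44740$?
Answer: $\frac{445541166676}{1723869} \approx 2.5845 \cdot 10^{5}$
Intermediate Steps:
$d = \frac{328150}{1723869}$ ($d = \frac{328150 \cdot \frac{1}{246267}}{7} = \frac{1}{7} \cdot \frac{328150}{246267} = \frac{328150}{1723869} \approx 0.19036$)
$\left(B + 213714\right) + d = \left(44740 + 213714\right) + \frac{328150}{1723869} = 258454 + \frac{328150}{1723869} = \frac{445541166676}{1723869}$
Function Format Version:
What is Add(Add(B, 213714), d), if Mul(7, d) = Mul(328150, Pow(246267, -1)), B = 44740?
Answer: Rational(445541166676, 1723869) ≈ 2.5845e+5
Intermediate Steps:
d = Rational(328150, 1723869) (d = Mul(Rational(1, 7), Mul(328150, Pow(246267, -1))) = Mul(Rational(1, 7), Mul(328150, Rational(1, 246267))) = Mul(Rational(1, 7), Rational(328150, 246267)) = Rational(328150, 1723869) ≈ 0.19036)
Add(Add(B, 213714), d) = Add(Add(44740, 213714), Rational(328150, 1723869)) = Add(258454, Rational(328150, 1723869)) = Rational(445541166676, 1723869)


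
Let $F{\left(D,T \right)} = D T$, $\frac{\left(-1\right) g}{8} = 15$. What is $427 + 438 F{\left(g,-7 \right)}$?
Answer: $368347$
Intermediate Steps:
$g = -120$ ($g = \left(-8\right) 15 = -120$)
$427 + 438 F{\left(g,-7 \right)} = 427 + 438 \left(\left(-120\right) \left(-7\right)\right) = 427 + 438 \cdot 840 = 427 + 367920 = 368347$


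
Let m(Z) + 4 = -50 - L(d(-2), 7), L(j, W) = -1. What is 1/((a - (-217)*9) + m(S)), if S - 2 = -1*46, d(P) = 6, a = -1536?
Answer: 1/364 ≈ 0.0027473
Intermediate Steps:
S = -44 (S = 2 - 1*46 = 2 - 46 = -44)
m(Z) = -53 (m(Z) = -4 + (-50 - 1*(-1)) = -4 + (-50 + 1) = -4 - 49 = -53)
1/((a - (-217)*9) + m(S)) = 1/((-1536 - (-217)*9) - 53) = 1/((-1536 - 1*(-1953)) - 53) = 1/((-1536 + 1953) - 53) = 1/(417 - 53) = 1/364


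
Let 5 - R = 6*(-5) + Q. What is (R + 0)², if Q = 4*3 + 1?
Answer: 484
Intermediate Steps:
Q = 13 (Q = 12 + 1 = 13)
R = 22 (R = 5 - (6*(-5) + 13) = 5 - (-30 + 13) = 5 - 1*(-17) = 5 + 17 = 22)
(R + 0)² = (22 + 0)² = 22² = 484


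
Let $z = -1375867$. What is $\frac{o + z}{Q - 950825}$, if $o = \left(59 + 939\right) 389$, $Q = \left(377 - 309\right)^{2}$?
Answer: $\frac{987645}{946201} \approx 1.0438$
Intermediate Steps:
$Q = 4624$ ($Q = 68^{2} = 4624$)
$o = 388222$ ($o = 998 \cdot 389 = 388222$)
$\frac{o + z}{Q - 950825} = \frac{388222 - 1375867}{4624 - 950825} = - \frac{987645}{-946201} = \left(-987645\right) \left(- \frac{1}{946201}\right) = \frac{987645}{946201}$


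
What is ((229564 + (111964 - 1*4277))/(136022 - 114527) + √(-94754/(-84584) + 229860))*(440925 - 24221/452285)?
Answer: 22418618512579468/3240622025 + 99711869702*√102783162132781/4782009305 ≈ 2.1831e+8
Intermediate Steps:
((229564 + (111964 - 1*4277))/(136022 - 114527) + √(-94754/(-84584) + 229860))*(440925 - 24221/452285) = ((229564 + (111964 - 4277))/21495 + √(-94754*(-1/84584) + 229860))*(440925 - 24221*1/452285) = ((229564 + 107687)*(1/21495) + √(47377/42292 + 229860))*(440925 - 24221/452285) = (337251*(1/21495) + √(9721286497/42292))*(199423739404/452285) = (112417/7165 + √102783162132781/21146)*(199423739404/452285) = 22418618512579468/3240622025 + 99711869702*√102783162132781/4782009305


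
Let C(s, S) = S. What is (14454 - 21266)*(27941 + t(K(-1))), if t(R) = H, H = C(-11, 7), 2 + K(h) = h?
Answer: -190381776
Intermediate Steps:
K(h) = -2 + h
H = 7
t(R) = 7
(14454 - 21266)*(27941 + t(K(-1))) = (14454 - 21266)*(27941 + 7) = -6812*27948 = -190381776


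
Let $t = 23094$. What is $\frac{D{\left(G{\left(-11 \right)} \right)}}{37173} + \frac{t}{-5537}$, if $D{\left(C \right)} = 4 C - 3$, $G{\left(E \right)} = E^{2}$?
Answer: $- \frac{855809965}{205826901} \approx -4.1579$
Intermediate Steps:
$D{\left(C \right)} = -3 + 4 C$
$\frac{D{\left(G{\left(-11 \right)} \right)}}{37173} + \frac{t}{-5537} = \frac{-3 + 4 \left(-11\right)^{2}}{37173} + \frac{23094}{-5537} = \left(-3 + 4 \cdot 121\right) \frac{1}{37173} + 23094 \left(- \frac{1}{5537}\right) = \left(-3 + 484\right) \frac{1}{37173} - \frac{23094}{5537} = 481 \cdot \frac{1}{37173} - \frac{23094}{5537} = \frac{481}{37173} - \frac{23094}{5537} = - \frac{855809965}{205826901}$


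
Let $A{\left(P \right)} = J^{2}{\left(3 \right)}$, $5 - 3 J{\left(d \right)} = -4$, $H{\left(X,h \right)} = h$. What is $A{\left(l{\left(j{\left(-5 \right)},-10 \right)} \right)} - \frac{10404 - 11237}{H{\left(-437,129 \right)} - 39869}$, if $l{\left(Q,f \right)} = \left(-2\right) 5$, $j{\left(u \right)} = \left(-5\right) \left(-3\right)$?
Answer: $\frac{356827}{39740} \approx 8.979$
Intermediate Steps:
$J{\left(d \right)} = 3$ ($J{\left(d \right)} = \frac{5}{3} - - \frac{4}{3} = \frac{5}{3} + \frac{4}{3} = 3$)
$j{\left(u \right)} = 15$
$l{\left(Q,f \right)} = -10$
$A{\left(P \right)} = 9$ ($A{\left(P \right)} = 3^{2} = 9$)
$A{\left(l{\left(j{\left(-5 \right)},-10 \right)} \right)} - \frac{10404 - 11237}{H{\left(-437,129 \right)} - 39869} = 9 - \frac{10404 - 11237}{129 - 39869} = 9 - - \frac{833}{-39740} = 9 - \left(-833\right) \left(- \frac{1}{39740}\right) = 9 - \frac{833}{39740} = \frac{356827}{39740}$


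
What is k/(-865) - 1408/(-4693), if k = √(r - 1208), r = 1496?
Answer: 1408/4693 - 12*√2/865 ≈ 0.28040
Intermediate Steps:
k = 12*√2 (k = √(1496 - 1208) = √288 = 12*√2 ≈ 16.971)
k/(-865) - 1408/(-4693) = (12*√2)/(-865) - 1408/(-4693) = (12*√2)*(-1/865) - 1408*(-1/4693) = -12*√2/865 + 1408/4693 = 1408/4693 - 12*√2/865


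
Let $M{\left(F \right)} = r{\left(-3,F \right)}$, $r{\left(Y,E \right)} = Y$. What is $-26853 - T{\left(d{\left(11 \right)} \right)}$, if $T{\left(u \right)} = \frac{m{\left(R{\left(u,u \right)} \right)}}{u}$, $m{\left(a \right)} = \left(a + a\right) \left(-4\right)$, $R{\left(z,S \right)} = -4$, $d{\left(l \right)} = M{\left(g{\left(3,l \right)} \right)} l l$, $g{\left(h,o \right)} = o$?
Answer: $- \frac{9747607}{363} \approx -26853.0$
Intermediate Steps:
$M{\left(F \right)} = -3$
$d{\left(l \right)} = - 3 l^{2}$ ($d{\left(l \right)} = - 3 l l = - 3 l^{2}$)
$m{\left(a \right)} = - 8 a$ ($m{\left(a \right)} = 2 a \left(-4\right) = - 8 a$)
$T{\left(u \right)} = \frac{32}{u}$ ($T{\left(u \right)} = \frac{\left(-8\right) \left(-4\right)}{u} = \frac{32}{u}$)
$-26853 - T{\left(d{\left(11 \right)} \right)} = -26853 - \frac{32}{\left(-3\right) 11^{2}} = -26853 - \frac{32}{\left(-3\right) 121} = -26853 - \frac{32}{-363} = -26853 - 32 \left(- \frac{1}{363}\right) = -26853 - - \frac{32}{363} = -26853 + \frac{32}{363} = - \frac{9747607}{363}$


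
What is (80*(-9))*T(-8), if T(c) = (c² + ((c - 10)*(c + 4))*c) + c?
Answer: 374400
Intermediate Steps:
T(c) = c + c² + c*(-10 + c)*(4 + c) (T(c) = (c² + ((-10 + c)*(4 + c))*c) + c = (c² + c*(-10 + c)*(4 + c)) + c = c + c² + c*(-10 + c)*(4 + c))
(80*(-9))*T(-8) = (80*(-9))*(-8*(-39 + (-8)² - 5*(-8))) = -(-5760)*(-39 + 64 + 40) = -(-5760)*65 = -720*(-520) = 374400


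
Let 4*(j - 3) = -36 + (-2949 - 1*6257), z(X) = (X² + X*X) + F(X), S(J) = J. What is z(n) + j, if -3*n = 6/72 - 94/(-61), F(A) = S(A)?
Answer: -5563754261/2411208 ≈ -2307.5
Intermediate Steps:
F(A) = A
n = -1189/2196 (n = -(6/72 - 94/(-61))/3 = -(6*(1/72) - 94*(-1/61))/3 = -(1/12 + 94/61)/3 = -⅓*1189/732 = -1189/2196 ≈ -0.54144)
z(X) = X + 2*X² (z(X) = (X² + X*X) + X = (X² + X²) + X = 2*X² + X = X + 2*X²)
j = -4615/2 (j = 3 + (-36 + (-2949 - 1*6257))/4 = 3 + (-36 + (-2949 - 6257))/4 = 3 + (-36 - 9206)/4 = 3 + (¼)*(-9242) = 3 - 4621/2 = -4615/2 ≈ -2307.5)
z(n) + j = -1189*(1 + 2*(-1189/2196))/2196 - 4615/2 = -1189*(1 - 1189/1098)/2196 - 4615/2 = -1189/2196*(-91/1098) - 4615/2 = 108199/2411208 - 4615/2 = -5563754261/2411208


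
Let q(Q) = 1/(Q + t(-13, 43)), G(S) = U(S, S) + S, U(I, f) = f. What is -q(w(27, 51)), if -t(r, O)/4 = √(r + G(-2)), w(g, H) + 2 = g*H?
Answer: -1375/1890897 - 4*I*√17/1890897 ≈ -0.00072717 - 8.722e-6*I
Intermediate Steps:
w(g, H) = -2 + H*g (w(g, H) = -2 + g*H = -2 + H*g)
G(S) = 2*S (G(S) = S + S = 2*S)
t(r, O) = -4*√(-4 + r) (t(r, O) = -4*√(r + 2*(-2)) = -4*√(r - 4) = -4*√(-4 + r))
q(Q) = 1/(Q - 4*I*√17) (q(Q) = 1/(Q - 4*√(-4 - 13)) = 1/(Q - 4*I*√17))
-q(w(27, 51)) = -1/((-2 + 51*27) - 4*I*√17) = -1/((-2 + 1377) - 4*I*√17) = -1/(1375 - 4*I*√17)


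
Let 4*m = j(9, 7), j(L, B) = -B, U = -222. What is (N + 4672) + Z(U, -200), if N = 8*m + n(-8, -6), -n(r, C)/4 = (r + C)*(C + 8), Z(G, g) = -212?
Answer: 4558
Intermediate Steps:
n(r, C) = -4*(8 + C)*(C + r) (n(r, C) = -4*(r + C)*(C + 8) = -4*(C + r)*(8 + C) = -4*(8 + C)*(C + r))
m = -7/4 (m = (-1*7)/4 = (¼)*(-7) = -7/4 ≈ -1.7500)
N = 98 (N = 8*(-7/4) + (-32*(-6) - 32*(-8) - 4*(-6)² - 4*(-6)*(-8)) = -14 + (192 + 256 - 4*36 - 192) = -14 + (192 + 256 - 144 - 192) = -14 + 112 = 98)
(N + 4672) + Z(U, -200) = (98 + 4672) - 212 = 4770 - 212 = 4558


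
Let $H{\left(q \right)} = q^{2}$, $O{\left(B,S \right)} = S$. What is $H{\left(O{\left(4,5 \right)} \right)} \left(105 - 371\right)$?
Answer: $-6650$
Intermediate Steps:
$H{\left(O{\left(4,5 \right)} \right)} \left(105 - 371\right) = 5^{2} \left(105 - 371\right) = 25 \left(-266\right) = -6650$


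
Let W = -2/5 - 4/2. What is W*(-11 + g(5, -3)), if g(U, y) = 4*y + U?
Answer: 216/5 ≈ 43.200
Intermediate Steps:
g(U, y) = U + 4*y
W = -12/5 (W = -2*⅕ - 4*½ = -⅖ - 2 = -12/5 ≈ -2.4000)
W*(-11 + g(5, -3)) = -12*(-11 + (5 + 4*(-3)))/5 = -12*(-11 + (5 - 12))/5 = -12*(-11 - 7)/5 = -12/5*(-18) = 216/5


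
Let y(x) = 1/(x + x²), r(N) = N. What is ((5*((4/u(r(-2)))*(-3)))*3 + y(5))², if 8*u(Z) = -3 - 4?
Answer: 1866844849/44100 ≈ 42332.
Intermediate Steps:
u(Z) = -7/8 (u(Z) = (-3 - 4)/8 = (⅛)*(-7) = -7/8)
((5*((4/u(r(-2)))*(-3)))*3 + y(5))² = ((5*((4/(-7/8))*(-3)))*3 + 1/(5*(1 + 5)))² = ((5*((4*(-8/7))*(-3)))*3 + (⅕)/6)² = ((5*(-32/7*(-3)))*3 + (⅕)*(⅙))² = ((5*(96/7))*3 + 1/30)² = ((480/7)*3 + 1/30)² = (1440/7 + 1/30)² = (43207/210)² = 1866844849/44100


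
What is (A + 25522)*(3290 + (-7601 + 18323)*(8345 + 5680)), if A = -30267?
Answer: -713549968300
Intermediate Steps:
(A + 25522)*(3290 + (-7601 + 18323)*(8345 + 5680)) = (-30267 + 25522)*(3290 + (-7601 + 18323)*(8345 + 5680)) = -4745*(3290 + 10722*14025) = -4745*(3290 + 150376050) = -4745*150379340 = -713549968300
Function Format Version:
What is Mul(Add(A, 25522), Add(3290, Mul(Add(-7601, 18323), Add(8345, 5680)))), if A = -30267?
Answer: -713549968300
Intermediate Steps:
Mul(Add(A, 25522), Add(3290, Mul(Add(-7601, 18323), Add(8345, 5680)))) = Mul(Add(-30267, 25522), Add(3290, Mul(Add(-7601, 18323), Add(8345, 5680)))) = Mul(-4745, Add(3290, Mul(10722, 14025))) = Mul(-4745, Add(3290, 150376050)) = Mul(-4745, 150379340) = -713549968300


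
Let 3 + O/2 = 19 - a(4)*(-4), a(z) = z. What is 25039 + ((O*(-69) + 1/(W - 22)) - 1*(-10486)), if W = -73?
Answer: 2955354/95 ≈ 31109.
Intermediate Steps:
O = 64 (O = -6 + 2*(19 - 4*(-4)) = -6 + 2*(19 - 1*(-16)) = -6 + 2*(19 + 16) = -6 + 2*35 = -6 + 70 = 64)
25039 + ((O*(-69) + 1/(W - 22)) - 1*(-10486)) = 25039 + ((64*(-69) + 1/(-73 - 22)) - 1*(-10486)) = 25039 + ((-4416 + 1/(-95)) + 10486) = 25039 + ((-4416 - 1/95) + 10486) = 25039 + (-419521/95 + 10486) = 25039 + 576649/95 = 2955354/95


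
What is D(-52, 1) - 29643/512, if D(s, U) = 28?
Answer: -15307/512 ≈ -29.896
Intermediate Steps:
D(-52, 1) - 29643/512 = 28 - 29643/512 = -15307/512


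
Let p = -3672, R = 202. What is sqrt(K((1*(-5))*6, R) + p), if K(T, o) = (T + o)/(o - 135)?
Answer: 2*I*sqrt(4118021)/67 ≈ 60.576*I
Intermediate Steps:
K(T, o) = (T + o)/(-135 + o)
sqrt(K((1*(-5))*6, R) + p) = sqrt(((1*(-5))*6 + 202)/(-135 + 202) - 3672) = sqrt((-5*6 + 202)/67 - 3672) = sqrt((-30 + 202)/67 - 3672) = sqrt((1/67)*172 - 3672) = sqrt(172/67 - 3672) = sqrt(-245852/67) = 2*I*sqrt(4118021)/67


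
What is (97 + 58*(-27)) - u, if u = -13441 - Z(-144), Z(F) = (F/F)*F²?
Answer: 32708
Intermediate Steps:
Z(F) = F² (Z(F) = 1*F² = F²)
u = -34177 (u = -13441 - 1*(-144)² = -13441 - 1*20736 = -13441 - 20736 = -34177)
(97 + 58*(-27)) - u = (97 + 58*(-27)) - 1*(-34177) = (97 - 1566) + 34177 = -1469 + 34177 = 32708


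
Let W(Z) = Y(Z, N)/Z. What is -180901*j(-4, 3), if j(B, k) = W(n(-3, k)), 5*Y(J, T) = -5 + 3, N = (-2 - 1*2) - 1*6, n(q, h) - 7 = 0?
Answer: 51686/5 ≈ 10337.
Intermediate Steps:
n(q, h) = 7 (n(q, h) = 7 + 0 = 7)
N = -10 (N = (-2 - 2) - 6 = -4 - 6 = -10)
Y(J, T) = -⅖ (Y(J, T) = (-5 + 3)/5 = (⅕)*(-2) = -⅖)
W(Z) = -2/(5*Z)
j(B, k) = -2/35 (j(B, k) = -⅖/7 = -⅖*⅐ = -2/35)
-180901*j(-4, 3) = -180901*(-2/35) = 51686/5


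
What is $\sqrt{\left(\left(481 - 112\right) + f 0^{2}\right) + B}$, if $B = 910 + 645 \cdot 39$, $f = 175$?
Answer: $\sqrt{26434} \approx 162.59$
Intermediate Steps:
$B = 26065$ ($B = 910 + 25155 = 26065$)
$\sqrt{\left(\left(481 - 112\right) + f 0^{2}\right) + B} = \sqrt{\left(\left(481 - 112\right) + 175 \cdot 0^{2}\right) + 26065} = \sqrt{\left(\left(481 - 112\right) + 175 \cdot 0\right) + 26065} = \sqrt{\left(369 + 0\right) + 26065} = \sqrt{369 + 26065} = \sqrt{26434}$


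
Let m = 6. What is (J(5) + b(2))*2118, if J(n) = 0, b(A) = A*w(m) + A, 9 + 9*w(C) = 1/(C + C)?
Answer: 353/9 ≈ 39.222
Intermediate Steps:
w(C) = -1 + 1/(18*C) (w(C) = -1 + 1/(9*(C + C)) = -1 + 1/(9*((2*C))) = -1 + (1/(2*C))/9 = -1 + 1/(18*C))
b(A) = A/108 (b(A) = A*((1/18 - 1*6)/6) + A = A*((1/18 - 6)/6) + A = A*((⅙)*(-107/18)) + A = A*(-107/108) + A = -107*A/108 + A = A/108)
(J(5) + b(2))*2118 = (0 + (1/108)*2)*2118 = (0 + 1/54)*2118 = (1/54)*2118 = 353/9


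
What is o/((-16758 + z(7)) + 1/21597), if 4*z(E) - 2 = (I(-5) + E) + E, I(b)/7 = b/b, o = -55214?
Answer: 4769827032/1447193369 ≈ 3.2959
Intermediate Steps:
I(b) = 7 (I(b) = 7*(b/b) = 7*1 = 7)
z(E) = 9/4 + E/2 (z(E) = ½ + ((7 + E) + E)/4 = ½ + (7 + 2*E)/4 = ½ + (7/4 + E/2) = 9/4 + E/2)
o/((-16758 + z(7)) + 1/21597) = -55214/((-16758 + (9/4 + (½)*7)) + 1/21597) = -55214/((-16758 + (9/4 + 7/2)) + 1/21597) = -55214/((-16758 + 23/4) + 1/21597) = -55214/(-67009/4 + 1/21597) = -55214/(-1447193369/86388) = -55214*(-86388/1447193369) = 4769827032/1447193369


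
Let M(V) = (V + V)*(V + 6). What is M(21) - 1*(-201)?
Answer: 1335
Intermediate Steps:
M(V) = 2*V*(6 + V) (M(V) = (2*V)*(6 + V) = 2*V*(6 + V))
M(21) - 1*(-201) = 2*21*(6 + 21) - 1*(-201) = 2*21*27 + 201 = 1134 + 201 = 1335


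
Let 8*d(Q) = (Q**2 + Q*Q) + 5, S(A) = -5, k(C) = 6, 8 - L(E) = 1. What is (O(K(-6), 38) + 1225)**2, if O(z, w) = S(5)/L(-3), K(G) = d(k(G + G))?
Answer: 73444900/49 ≈ 1.4989e+6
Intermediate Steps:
L(E) = 7 (L(E) = 8 - 1*1 = 8 - 1 = 7)
d(Q) = 5/8 + Q**2/4 (d(Q) = ((Q**2 + Q*Q) + 5)/8 = ((Q**2 + Q**2) + 5)/8 = (2*Q**2 + 5)/8 = (5 + 2*Q**2)/8 = 5/8 + Q**2/4)
K(G) = 77/8 (K(G) = 5/8 + (1/4)*6**2 = 5/8 + (1/4)*36 = 5/8 + 9 = 77/8)
O(z, w) = -5/7
(O(K(-6), 38) + 1225)**2 = (-5/7 + 1225)**2 = (8570/7)**2 = 73444900/49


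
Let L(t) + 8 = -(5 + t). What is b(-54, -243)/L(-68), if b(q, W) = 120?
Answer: 24/11 ≈ 2.1818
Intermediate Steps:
L(t) = -13 - t (L(t) = -8 - (5 + t) = -8 + (-5 - t) = -13 - t)
b(-54, -243)/L(-68) = 120/(-13 - 1*(-68)) = 120/(-13 + 68) = 120/55 = 120*(1/55) = 24/11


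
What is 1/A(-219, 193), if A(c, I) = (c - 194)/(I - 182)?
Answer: -11/413 ≈ -0.026634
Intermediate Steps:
A(c, I) = (-194 + c)/(-182 + I)
1/A(-219, 193) = 1/((-194 - 219)/(-182 + 193)) = 1/(-413/11) = -11/413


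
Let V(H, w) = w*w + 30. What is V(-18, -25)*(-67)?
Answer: -43885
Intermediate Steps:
V(H, w) = 30 + w² (V(H, w) = w² + 30 = 30 + w²)
V(-18, -25)*(-67) = (30 + (-25)²)*(-67) = (30 + 625)*(-67) = 655*(-67) = -43885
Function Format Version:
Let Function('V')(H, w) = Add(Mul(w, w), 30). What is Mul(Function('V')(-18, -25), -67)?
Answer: -43885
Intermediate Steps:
Function('V')(H, w) = Add(30, Pow(w, 2)) (Function('V')(H, w) = Add(Pow(w, 2), 30) = Add(30, Pow(w, 2)))
Mul(Function('V')(-18, -25), -67) = Mul(Add(30, Pow(-25, 2)), -67) = Mul(Add(30, 625), -67) = Mul(655, -67) = -43885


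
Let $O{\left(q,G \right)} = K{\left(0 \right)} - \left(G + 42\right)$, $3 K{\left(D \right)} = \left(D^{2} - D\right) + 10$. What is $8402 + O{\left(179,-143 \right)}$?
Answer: $\frac{25519}{3} \approx 8506.3$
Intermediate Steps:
$K{\left(D \right)} = \frac{10}{3} - \frac{D}{3} + \frac{D^{2}}{3}$ ($K{\left(D \right)} = \frac{\left(D^{2} - D\right) + 10}{3} = \frac{10 + D^{2} - D}{3} = \frac{10}{3} - \frac{D}{3} + \frac{D^{2}}{3}$)
$O{\left(q,G \right)} = - \frac{116}{3} - G$ ($O{\left(q,G \right)} = \left(\frac{10}{3} - 0 + \frac{0^{2}}{3}\right) - \left(G + 42\right) = \left(\frac{10}{3} + 0 + \frac{1}{3} \cdot 0\right) - \left(42 + G\right) = \left(\frac{10}{3} + 0 + 0\right) - \left(42 + G\right) = \frac{10}{3} - \left(42 + G\right) = - \frac{116}{3} - G$)
$8402 + O{\left(179,-143 \right)} = 8402 - - \frac{313}{3} = 8402 + \left(- \frac{116}{3} + 143\right) = 8402 + \frac{313}{3} = \frac{25519}{3}$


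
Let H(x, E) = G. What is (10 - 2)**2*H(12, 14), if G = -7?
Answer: -448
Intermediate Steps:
H(x, E) = -7
(10 - 2)**2*H(12, 14) = (10 - 2)**2*(-7) = 8**2*(-7) = 64*(-7) = -448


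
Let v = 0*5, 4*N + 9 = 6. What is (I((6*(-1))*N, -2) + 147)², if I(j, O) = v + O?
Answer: 21025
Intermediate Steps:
N = -¾ (N = -9/4 + (¼)*6 = -9/4 + 3/2 = -¾ ≈ -0.75000)
v = 0
I(j, O) = O (I(j, O) = 0 + O = O)
(I((6*(-1))*N, -2) + 147)² = (-2 + 147)² = 145² = 21025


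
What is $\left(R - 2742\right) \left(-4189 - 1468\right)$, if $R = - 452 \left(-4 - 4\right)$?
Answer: $-4944218$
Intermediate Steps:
$R = 3616$ ($R = - 452 \left(-4 - 4\right) = \left(-452\right) \left(-8\right) = 3616$)
$\left(R - 2742\right) \left(-4189 - 1468\right) = \left(3616 - 2742\right) \left(-4189 - 1468\right) = 874 \left(-5657\right) = -4944218$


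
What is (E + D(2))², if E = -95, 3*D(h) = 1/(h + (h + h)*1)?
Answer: 2920681/324 ≈ 9014.5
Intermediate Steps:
D(h) = 1/(9*h) (D(h) = 1/(3*(h + (h + h)*1)) = 1/(3*(h + (2*h)*1)) = 1/(3*(h + 2*h)) = 1/(3*((3*h))) = (1/(3*h))/3 = 1/(9*h))
(E + D(2))² = (-95 + (⅑)/2)² = (-95 + (⅑)*(½))² = (-95 + 1/18)² = (-1709/18)² = 2920681/324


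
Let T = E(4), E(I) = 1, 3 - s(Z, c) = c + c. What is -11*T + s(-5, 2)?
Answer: -12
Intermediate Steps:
s(Z, c) = 3 - 2*c (s(Z, c) = 3 - (c + c) = 3 - 2*c)
T = 1
-11*T + s(-5, 2) = -11*1 + (3 - 2*2) = -11 + (3 - 4) = -11 - 1 = -12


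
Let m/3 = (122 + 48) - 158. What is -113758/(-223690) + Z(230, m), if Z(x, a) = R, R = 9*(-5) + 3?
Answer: -4640611/111845 ≈ -41.491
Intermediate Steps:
R = -42 (R = -45 + 3 = -42)
m = 36 (m = 3*((122 + 48) - 158) = 3*(170 - 158) = 3*12 = 36)
Z(x, a) = -42
-113758/(-223690) + Z(230, m) = -113758/(-223690) - 42 = -113758*(-1/223690) - 42 = 56879/111845 - 42 = -4640611/111845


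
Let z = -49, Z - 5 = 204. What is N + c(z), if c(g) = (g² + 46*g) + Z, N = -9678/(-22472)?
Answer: 4004855/11236 ≈ 356.43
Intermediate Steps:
Z = 209 (Z = 5 + 204 = 209)
N = 4839/11236 (N = -9678*(-1/22472) = 4839/11236 ≈ 0.43067)
c(g) = 209 + g² + 46*g (c(g) = (g² + 46*g) + 209 = 209 + g² + 46*g)
N + c(z) = 4839/11236 + (209 + (-49)² + 46*(-49)) = 4839/11236 + (209 + 2401 - 2254) = 4839/11236 + 356 = 4004855/11236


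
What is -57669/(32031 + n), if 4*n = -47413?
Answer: -230676/80711 ≈ -2.8580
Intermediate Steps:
n = -47413/4 (n = (¼)*(-47413) = -47413/4 ≈ -11853.)
-57669/(32031 + n) = -57669/(32031 - 47413/4) = -57669/80711/4 = -57669*4/80711 = -230676/80711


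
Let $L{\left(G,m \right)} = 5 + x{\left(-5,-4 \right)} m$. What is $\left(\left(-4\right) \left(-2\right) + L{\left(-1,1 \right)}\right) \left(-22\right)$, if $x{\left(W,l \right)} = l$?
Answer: $-198$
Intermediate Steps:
$L{\left(G,m \right)} = 5 - 4 m$
$\left(\left(-4\right) \left(-2\right) + L{\left(-1,1 \right)}\right) \left(-22\right) = \left(\left(-4\right) \left(-2\right) + \left(5 - 4\right)\right) \left(-22\right) = \left(8 + \left(5 - 4\right)\right) \left(-22\right) = \left(8 + 1\right) \left(-22\right) = 9 \left(-22\right) = -198$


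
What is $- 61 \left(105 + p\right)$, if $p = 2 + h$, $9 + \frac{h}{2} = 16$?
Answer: $-7381$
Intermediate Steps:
$h = 14$ ($h = -18 + 2 \cdot 16 = -18 + 32 = 14$)
$p = 16$ ($p = 2 + 14 = 16$)
$- 61 \left(105 + p\right) = - 61 \left(105 + 16\right) = \left(-61\right) 121 = -7381$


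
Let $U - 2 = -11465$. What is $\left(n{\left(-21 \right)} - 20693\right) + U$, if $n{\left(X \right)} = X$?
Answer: $-32177$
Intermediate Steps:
$U = -11463$ ($U = 2 - 11465 = -11463$)
$\left(n{\left(-21 \right)} - 20693\right) + U = \left(-21 - 20693\right) - 11463 = -20714 - 11463 = -32177$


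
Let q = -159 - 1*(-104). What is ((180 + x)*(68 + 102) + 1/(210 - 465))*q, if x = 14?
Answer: -92508889/51 ≈ -1.8139e+6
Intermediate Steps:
q = -55 (q = -159 + 104 = -55)
((180 + x)*(68 + 102) + 1/(210 - 465))*q = ((180 + 14)*(68 + 102) + 1/(210 - 465))*(-55) = (194*170 + 1/(-255))*(-55) = (32980 - 1/255)*(-55) = (8409899/255)*(-55) = -92508889/51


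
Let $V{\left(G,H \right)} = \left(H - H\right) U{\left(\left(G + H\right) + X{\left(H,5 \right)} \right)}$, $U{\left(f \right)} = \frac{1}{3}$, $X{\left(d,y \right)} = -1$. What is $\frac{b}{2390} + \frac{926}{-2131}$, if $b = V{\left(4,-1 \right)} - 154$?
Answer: $- \frac{1270657}{2546545} \approx -0.49897$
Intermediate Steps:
$U{\left(f \right)} = \frac{1}{3}$
$V{\left(G,H \right)} = 0$ ($V{\left(G,H \right)} = \left(H - H\right) \frac{1}{3} = 0 \cdot \frac{1}{3} = 0$)
$b = -154$ ($b = 0 - 154 = -154$)
$\frac{b}{2390} + \frac{926}{-2131} = - \frac{154}{2390} + \frac{926}{-2131} = \left(-154\right) \frac{1}{2390} + 926 \left(- \frac{1}{2131}\right) = - \frac{77}{1195} - \frac{926}{2131} = - \frac{1270657}{2546545}$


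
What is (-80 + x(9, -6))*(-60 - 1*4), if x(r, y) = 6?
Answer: 4736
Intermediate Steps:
(-80 + x(9, -6))*(-60 - 1*4) = (-80 + 6)*(-60 - 1*4) = -74*(-60 - 4) = -74*(-64) = 4736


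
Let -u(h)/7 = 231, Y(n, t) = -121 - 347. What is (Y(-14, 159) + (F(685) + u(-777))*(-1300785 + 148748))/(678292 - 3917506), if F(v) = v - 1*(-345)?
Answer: -61476841/294474 ≈ -208.77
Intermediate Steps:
Y(n, t) = -468
u(h) = -1617 (u(h) = -7*231 = -1617)
F(v) = 345 + v (F(v) = v + 345 = 345 + v)
(Y(-14, 159) + (F(685) + u(-777))*(-1300785 + 148748))/(678292 - 3917506) = (-468 + ((345 + 685) - 1617)*(-1300785 + 148748))/(678292 - 3917506) = (-468 + (1030 - 1617)*(-1152037))/(-3239214) = (-468 - 587*(-1152037))*(-1/3239214) = (-468 + 676245719)*(-1/3239214) = 676245251*(-1/3239214) = -61476841/294474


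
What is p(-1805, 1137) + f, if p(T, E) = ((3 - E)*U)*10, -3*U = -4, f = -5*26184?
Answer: -146040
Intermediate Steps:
f = -130920
U = 4/3 (U = -1/3*(-4) = 4/3 ≈ 1.3333)
p(T, E) = 40 - 40*E/3 (p(T, E) = ((3 - E)*(4/3))*10 = (4 - 4*E/3)*10 = 40 - 40*E/3)
p(-1805, 1137) + f = (40 - 40/3*1137) - 130920 = (40 - 15160) - 130920 = -15120 - 130920 = -146040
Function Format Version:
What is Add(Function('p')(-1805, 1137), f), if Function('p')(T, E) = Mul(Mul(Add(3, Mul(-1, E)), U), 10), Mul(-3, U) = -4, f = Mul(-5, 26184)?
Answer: -146040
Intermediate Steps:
f = -130920
U = Rational(4, 3) (U = Mul(Rational(-1, 3), -4) = Rational(4, 3) ≈ 1.3333)
Function('p')(T, E) = Add(40, Mul(Rational(-40, 3), E)) (Function('p')(T, E) = Mul(Mul(Add(3, Mul(-1, E)), Rational(4, 3)), 10) = Mul(Add(4, Mul(Rational(-4, 3), E)), 10) = Add(40, Mul(Rational(-40, 3), E)))
Add(Function('p')(-1805, 1137), f) = Add(Add(40, Mul(Rational(-40, 3), 1137)), -130920) = Add(Add(40, -15160), -130920) = Add(-15120, -130920) = -146040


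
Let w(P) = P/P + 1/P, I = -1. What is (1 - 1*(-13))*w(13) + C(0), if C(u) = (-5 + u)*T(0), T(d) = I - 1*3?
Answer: 456/13 ≈ 35.077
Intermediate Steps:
w(P) = 1 + 1/P
T(d) = -4 (T(d) = -1 - 1*3 = -1 - 3 = -4)
C(u) = 20 - 4*u (C(u) = (-5 + u)*(-4) = 20 - 4*u)
(1 - 1*(-13))*w(13) + C(0) = (1 - 1*(-13))*((1 + 13)/13) + (20 - 4*0) = (1 + 13)*((1/13)*14) + (20 + 0) = 14*(14/13) + 20 = 196/13 + 20 = 456/13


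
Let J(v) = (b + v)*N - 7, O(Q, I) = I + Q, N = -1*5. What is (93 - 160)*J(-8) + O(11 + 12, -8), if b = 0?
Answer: -2196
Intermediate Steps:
N = -5
J(v) = -7 - 5*v (J(v) = (0 + v)*(-5) - 7 = v*(-5) - 7 = -5*v - 7 = -7 - 5*v)
(93 - 160)*J(-8) + O(11 + 12, -8) = (93 - 160)*(-7 - 5*(-8)) + (-8 + (11 + 12)) = -67*(-7 + 40) + (-8 + 23) = -67*33 + 15 = -2211 + 15 = -2196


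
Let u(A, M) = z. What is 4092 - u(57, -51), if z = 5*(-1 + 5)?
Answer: 4072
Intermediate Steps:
z = 20 (z = 5*4 = 20)
u(A, M) = 20
4092 - u(57, -51) = 4092 - 1*20 = 4092 - 20 = 4072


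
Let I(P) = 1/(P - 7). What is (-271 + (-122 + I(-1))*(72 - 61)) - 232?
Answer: -14771/8 ≈ -1846.4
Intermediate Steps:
I(P) = 1/(-7 + P)
(-271 + (-122 + I(-1))*(72 - 61)) - 232 = (-271 + (-122 + 1/(-7 - 1))*(72 - 61)) - 232 = (-271 + (-122 + 1/(-8))*11) - 232 = (-271 + (-122 - 1/8)*11) - 232 = (-271 - 977/8*11) - 232 = (-271 - 10747/8) - 232 = -12915/8 - 232 = -14771/8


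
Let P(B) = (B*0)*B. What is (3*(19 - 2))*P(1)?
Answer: 0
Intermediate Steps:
P(B) = 0 (P(B) = 0*B = 0)
(3*(19 - 2))*P(1) = (3*(19 - 2))*0 = (3*17)*0 = 51*0 = 0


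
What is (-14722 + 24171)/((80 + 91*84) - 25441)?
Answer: -9449/17717 ≈ -0.53333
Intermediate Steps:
(-14722 + 24171)/((80 + 91*84) - 25441) = 9449/((80 + 7644) - 25441) = 9449/(7724 - 25441) = 9449/(-17717) = 9449*(-1/17717) = -9449/17717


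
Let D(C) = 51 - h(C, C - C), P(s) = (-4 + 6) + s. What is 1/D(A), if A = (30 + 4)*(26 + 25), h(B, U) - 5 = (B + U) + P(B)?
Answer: -1/3424 ≈ -0.00029206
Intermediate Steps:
P(s) = 2 + s
h(B, U) = 7 + U + 2*B (h(B, U) = 5 + ((B + U) + (2 + B)) = 5 + (2 + U + 2*B) = 7 + U + 2*B)
A = 1734 (A = 34*51 = 1734)
D(C) = 44 - 2*C (D(C) = 51 - (7 + (C - C) + 2*C) = 51 - (7 + 0 + 2*C) = 51 - (7 + 2*C) = 51 + (-7 - 2*C) = 44 - 2*C)
1/D(A) = 1/(44 - 2*1734) = 1/(44 - 3468) = 1/(-3424) = -1/3424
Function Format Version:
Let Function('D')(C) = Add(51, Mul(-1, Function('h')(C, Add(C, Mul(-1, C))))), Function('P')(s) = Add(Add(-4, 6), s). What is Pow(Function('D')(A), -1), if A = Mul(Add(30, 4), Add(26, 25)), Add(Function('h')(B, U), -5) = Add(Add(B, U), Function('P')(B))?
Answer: Rational(-1, 3424) ≈ -0.00029206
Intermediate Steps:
Function('P')(s) = Add(2, s)
Function('h')(B, U) = Add(7, U, Mul(2, B)) (Function('h')(B, U) = Add(5, Add(Add(B, U), Add(2, B))) = Add(5, Add(2, U, Mul(2, B))) = Add(7, U, Mul(2, B)))
A = 1734 (A = Mul(34, 51) = 1734)
Function('D')(C) = Add(44, Mul(-2, C)) (Function('D')(C) = Add(51, Mul(-1, Add(7, Add(C, Mul(-1, C)), Mul(2, C)))) = Add(51, Mul(-1, Add(7, 0, Mul(2, C)))) = Add(51, Mul(-1, Add(7, Mul(2, C)))) = Add(51, Add(-7, Mul(-2, C))) = Add(44, Mul(-2, C)))
Pow(Function('D')(A), -1) = Pow(Add(44, Mul(-2, 1734)), -1) = Pow(Add(44, -3468), -1) = Pow(-3424, -1) = Rational(-1, 3424)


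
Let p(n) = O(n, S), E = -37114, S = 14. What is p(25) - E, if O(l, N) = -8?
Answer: 37106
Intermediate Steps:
p(n) = -8
p(25) - E = -8 - 1*(-37114) = -8 + 37114 = 37106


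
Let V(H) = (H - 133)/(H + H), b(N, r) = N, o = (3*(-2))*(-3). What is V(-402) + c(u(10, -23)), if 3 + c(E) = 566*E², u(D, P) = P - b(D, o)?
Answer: 495562819/804 ≈ 6.1637e+5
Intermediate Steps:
o = 18 (o = -6*(-3) = 18)
V(H) = (-133 + H)/(2*H) (V(H) = (-133 + H)/((2*H)) = (-133 + H)*(1/(2*H)) = (-133 + H)/(2*H))
u(D, P) = P - D
c(E) = -3 + 566*E²
V(-402) + c(u(10, -23)) = (½)*(-133 - 402)/(-402) + (-3 + 566*(-23 - 1*10)²) = (½)*(-1/402)*(-535) + (-3 + 566*(-23 - 10)²) = 535/804 + (-3 + 566*(-33)²) = 535/804 + (-3 + 566*1089) = 535/804 + (-3 + 616374) = 535/804 + 616371 = 495562819/804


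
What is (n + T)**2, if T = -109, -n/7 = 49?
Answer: 204304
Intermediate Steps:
n = -343 (n = -7*49 = -343)
(n + T)**2 = (-343 - 109)**2 = (-452)**2 = 204304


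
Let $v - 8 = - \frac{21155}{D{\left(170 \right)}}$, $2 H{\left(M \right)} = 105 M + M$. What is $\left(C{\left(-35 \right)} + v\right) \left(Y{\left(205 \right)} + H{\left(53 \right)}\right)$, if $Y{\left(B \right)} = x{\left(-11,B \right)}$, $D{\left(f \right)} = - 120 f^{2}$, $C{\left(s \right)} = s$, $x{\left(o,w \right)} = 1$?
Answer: $- \frac{5261154289}{69360} \approx -75853.0$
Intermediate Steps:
$Y{\left(B \right)} = 1$
$H{\left(M \right)} = 53 M$ ($H{\left(M \right)} = \frac{105 M + M}{2} = \frac{106 M}{2} = 53 M$)
$v = \frac{5553031}{693600}$ ($v = 8 - \frac{21155}{\left(-120\right) 170^{2}} = 8 - \frac{21155}{\left(-120\right) 28900} = 8 - \frac{21155}{-3468000} = 8 - - \frac{4231}{693600} = 8 + \frac{4231}{693600} = \frac{5553031}{693600} \approx 8.0061$)
$\left(C{\left(-35 \right)} + v\right) \left(Y{\left(205 \right)} + H{\left(53 \right)}\right) = \left(-35 + \frac{5553031}{693600}\right) \left(1 + 53 \cdot 53\right) = - \frac{18722969 \left(1 + 2809\right)}{693600} = \left(- \frac{18722969}{693600}\right) 2810 = - \frac{5261154289}{69360}$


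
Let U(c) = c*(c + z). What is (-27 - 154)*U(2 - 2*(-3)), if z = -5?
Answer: -4344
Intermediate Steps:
U(c) = c*(-5 + c) (U(c) = c*(c - 5) = c*(-5 + c))
(-27 - 154)*U(2 - 2*(-3)) = (-27 - 154)*((2 - 2*(-3))*(-5 + (2 - 2*(-3)))) = -181*(2 + 6)*(-5 + (2 + 6)) = -1448*(-5 + 8) = -1448*3 = -181*24 = -4344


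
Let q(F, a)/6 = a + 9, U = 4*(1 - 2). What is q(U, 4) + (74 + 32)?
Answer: 184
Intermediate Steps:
U = -4 (U = 4*(-1) = -4)
q(F, a) = 54 + 6*a (q(F, a) = 6*(a + 9) = 6*(9 + a) = 54 + 6*a)
q(U, 4) + (74 + 32) = (54 + 6*4) + (74 + 32) = (54 + 24) + 106 = 78 + 106 = 184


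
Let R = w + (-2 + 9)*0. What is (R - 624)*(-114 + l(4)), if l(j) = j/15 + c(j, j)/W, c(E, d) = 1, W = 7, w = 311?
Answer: 3733151/105 ≈ 35554.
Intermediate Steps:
l(j) = ⅐ + j/15 (l(j) = j/15 + 1/7 = j*(1/15) + 1*(⅐) = j/15 + ⅐ = ⅐ + j/15)
R = 311 (R = 311 + (-2 + 9)*0 = 311 + 7*0 = 311 + 0 = 311)
(R - 624)*(-114 + l(4)) = (311 - 624)*(-114 + (⅐ + (1/15)*4)) = -313*(-114 + (⅐ + 4/15)) = -313*(-114 + 43/105) = -313*(-11927/105) = 3733151/105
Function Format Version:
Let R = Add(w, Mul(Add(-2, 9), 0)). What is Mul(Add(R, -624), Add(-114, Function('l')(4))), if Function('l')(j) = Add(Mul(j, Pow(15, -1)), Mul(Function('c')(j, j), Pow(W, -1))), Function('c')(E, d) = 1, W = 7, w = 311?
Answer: Rational(3733151, 105) ≈ 35554.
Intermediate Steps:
Function('l')(j) = Add(Rational(1, 7), Mul(Rational(1, 15), j)) (Function('l')(j) = Add(Mul(j, Pow(15, -1)), Mul(1, Pow(7, -1))) = Add(Mul(j, Rational(1, 15)), Mul(1, Rational(1, 7))) = Add(Mul(Rational(1, 15), j), Rational(1, 7)) = Add(Rational(1, 7), Mul(Rational(1, 15), j)))
R = 311 (R = Add(311, Mul(Add(-2, 9), 0)) = Add(311, Mul(7, 0)) = Add(311, 0) = 311)
Mul(Add(R, -624), Add(-114, Function('l')(4))) = Mul(Add(311, -624), Add(-114, Add(Rational(1, 7), Mul(Rational(1, 15), 4)))) = Mul(-313, Add(-114, Add(Rational(1, 7), Rational(4, 15)))) = Mul(-313, Add(-114, Rational(43, 105))) = Mul(-313, Rational(-11927, 105)) = Rational(3733151, 105)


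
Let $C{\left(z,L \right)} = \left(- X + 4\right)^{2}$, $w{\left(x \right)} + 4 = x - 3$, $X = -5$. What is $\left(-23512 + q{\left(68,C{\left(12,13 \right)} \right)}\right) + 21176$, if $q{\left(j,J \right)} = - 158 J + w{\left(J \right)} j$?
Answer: $-10102$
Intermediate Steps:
$w{\left(x \right)} = -7 + x$ ($w{\left(x \right)} = -4 + \left(x - 3\right) = -4 + \left(-3 + x\right) = -7 + x$)
$C{\left(z,L \right)} = 81$ ($C{\left(z,L \right)} = \left(\left(-1\right) \left(-5\right) + 4\right)^{2} = \left(5 + 4\right)^{2} = 9^{2} = 81$)
$q{\left(j,J \right)} = - 158 J + j \left(-7 + J\right)$ ($q{\left(j,J \right)} = - 158 J + \left(-7 + J\right) j = - 158 J + j \left(-7 + J\right)$)
$\left(-23512 + q{\left(68,C{\left(12,13 \right)} \right)}\right) + 21176 = \left(-23512 + \left(\left(-158\right) 81 + 68 \left(-7 + 81\right)\right)\right) + 21176 = \left(-23512 + \left(-12798 + 68 \cdot 74\right)\right) + 21176 = \left(-23512 + \left(-12798 + 5032\right)\right) + 21176 = \left(-23512 - 7766\right) + 21176 = -31278 + 21176 = -10102$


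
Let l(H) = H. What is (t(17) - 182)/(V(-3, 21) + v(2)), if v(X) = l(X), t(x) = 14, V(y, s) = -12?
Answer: 84/5 ≈ 16.800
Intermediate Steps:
v(X) = X
(t(17) - 182)/(V(-3, 21) + v(2)) = (14 - 182)/(-12 + 2) = -168/(-10) = -168*(-⅒) = 84/5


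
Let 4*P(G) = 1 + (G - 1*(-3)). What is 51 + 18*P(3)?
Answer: 165/2 ≈ 82.500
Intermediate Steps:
P(G) = 1 + G/4 (P(G) = (1 + (G - 1*(-3)))/4 = (1 + (G + 3))/4 = (1 + (3 + G))/4 = (4 + G)/4 = 1 + G/4)
51 + 18*P(3) = 51 + 18*(1 + (¼)*3) = 51 + 18*(1 + ¾) = 51 + 18*(7/4) = 51 + 63/2 = 165/2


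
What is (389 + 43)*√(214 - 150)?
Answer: 3456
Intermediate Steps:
(389 + 43)*√(214 - 150) = 432*√64 = 432*8 = 3456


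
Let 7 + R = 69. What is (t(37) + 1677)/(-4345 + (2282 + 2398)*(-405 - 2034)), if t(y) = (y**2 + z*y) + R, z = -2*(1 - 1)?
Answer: -3108/11418865 ≈ -0.00027218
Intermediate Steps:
z = 0 (z = -2*0 = 0)
R = 62 (R = -7 + 69 = 62)
t(y) = 62 + y**2 (t(y) = (y**2 + 0*y) + 62 = (y**2 + 0) + 62 = y**2 + 62 = 62 + y**2)
(t(37) + 1677)/(-4345 + (2282 + 2398)*(-405 - 2034)) = ((62 + 37**2) + 1677)/(-4345 + (2282 + 2398)*(-405 - 2034)) = ((62 + 1369) + 1677)/(-4345 + 4680*(-2439)) = (1431 + 1677)/(-4345 - 11414520) = 3108/(-11418865) = 3108*(-1/11418865) = -3108/11418865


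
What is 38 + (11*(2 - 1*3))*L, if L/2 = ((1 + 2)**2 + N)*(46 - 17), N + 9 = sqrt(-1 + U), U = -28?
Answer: 38 - 638*I*sqrt(29) ≈ 38.0 - 3435.7*I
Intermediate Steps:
N = -9 + I*sqrt(29) (N = -9 + sqrt(-1 - 28) = -9 + sqrt(-29) = -9 + I*sqrt(29) ≈ -9.0 + 5.3852*I)
L = 58*I*sqrt(29) (L = 2*(((1 + 2)**2 + (-9 + I*sqrt(29)))*(46 - 17)) = 2*((3**2 + (-9 + I*sqrt(29)))*29) = 2*((9 + (-9 + I*sqrt(29)))*29) = 2*((I*sqrt(29))*29) = 2*(29*I*sqrt(29)) = 58*I*sqrt(29) ≈ 312.34*I)
38 + (11*(2 - 1*3))*L = 38 + (11*(2 - 1*3))*(58*I*sqrt(29)) = 38 + (11*(2 - 3))*(58*I*sqrt(29)) = 38 + (11*(-1))*(58*I*sqrt(29)) = 38 - 638*I*sqrt(29)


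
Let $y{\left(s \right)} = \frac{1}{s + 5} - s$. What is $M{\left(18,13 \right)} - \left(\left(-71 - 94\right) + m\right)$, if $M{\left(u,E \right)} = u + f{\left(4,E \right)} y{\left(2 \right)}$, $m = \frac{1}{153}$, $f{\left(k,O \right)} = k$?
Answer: $\frac{188030}{1071} \approx 175.56$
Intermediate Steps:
$m = \frac{1}{153} \approx 0.0065359$
$y{\left(s \right)} = \frac{1}{5 + s} - s$
$M{\left(u,E \right)} = - \frac{52}{7} + u$ ($M{\left(u,E \right)} = u + 4 \frac{1 - 2^{2} - 10}{5 + 2} = u + 4 \frac{1 - 4 - 10}{7} = u + 4 \cdot \frac{1}{7} \left(-13\right) = u + 4 \left(- \frac{13}{7}\right) = u - \frac{52}{7} = - \frac{52}{7} + u$)
$M{\left(18,13 \right)} - \left(\left(-71 - 94\right) + m\right) = \left(- \frac{52}{7} + 18\right) - \left(\left(-71 - 94\right) + \frac{1}{153}\right) = \frac{74}{7} - \left(-165 + \frac{1}{153}\right) = \frac{74}{7} - - \frac{25244}{153} = \frac{74}{7} + \frac{25244}{153} = \frac{188030}{1071}$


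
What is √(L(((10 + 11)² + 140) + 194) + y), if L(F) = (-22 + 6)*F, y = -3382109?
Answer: I*√3394509 ≈ 1842.4*I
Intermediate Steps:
L(F) = -16*F
√(L(((10 + 11)² + 140) + 194) + y) = √(-16*(((10 + 11)² + 140) + 194) - 3382109) = √(-16*((21² + 140) + 194) - 3382109) = √(-16*((441 + 140) + 194) - 3382109) = √(-16*(581 + 194) - 3382109) = √(-16*775 - 3382109) = √(-12400 - 3382109) = √(-3394509) = I*√3394509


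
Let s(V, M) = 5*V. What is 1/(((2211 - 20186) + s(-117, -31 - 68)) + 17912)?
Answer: -1/648 ≈ -0.0015432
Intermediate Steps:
1/(((2211 - 20186) + s(-117, -31 - 68)) + 17912) = 1/(((2211 - 20186) + 5*(-117)) + 17912) = 1/((-17975 - 585) + 17912) = 1/(-18560 + 17912) = 1/(-648) = -1/648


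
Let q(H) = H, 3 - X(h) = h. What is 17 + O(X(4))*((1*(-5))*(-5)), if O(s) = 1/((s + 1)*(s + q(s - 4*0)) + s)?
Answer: -8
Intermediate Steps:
X(h) = 3 - h
O(s) = 1/(s + 2*s*(1 + s)) (O(s) = 1/((s + 1)*(s + (s - 4*0)) + s) = 1/((1 + s)*(s + (s + 0)) + s) = 1/((1 + s)*(s + s) + s) = 1/((1 + s)*(2*s) + s) = 1/(2*s*(1 + s) + s) = 1/(s + 2*s*(1 + s)))
17 + O(X(4))*((1*(-5))*(-5)) = 17 + (1/((3 - 1*4)*(3 + 2*(3 - 1*4))))*((1*(-5))*(-5)) = 17 + (1/((3 - 4)*(3 + 2*(3 - 4))))*(-5*(-5)) = 17 + (1/((-1)*(3 + 2*(-1))))*25 = 17 - 1/(3 - 2)*25 = 17 - 1/1*25 = 17 - 1*1*25 = 17 - 1*25 = 17 - 25 = -8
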